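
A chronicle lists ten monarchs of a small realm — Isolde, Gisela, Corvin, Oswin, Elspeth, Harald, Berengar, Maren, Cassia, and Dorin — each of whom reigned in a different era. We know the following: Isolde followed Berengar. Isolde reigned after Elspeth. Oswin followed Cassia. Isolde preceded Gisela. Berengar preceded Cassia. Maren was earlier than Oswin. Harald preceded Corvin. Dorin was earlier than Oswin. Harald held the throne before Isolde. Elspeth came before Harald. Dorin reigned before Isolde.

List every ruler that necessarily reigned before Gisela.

Berengar, Dorin, Elspeth, Harald, Isolde

Directly stated before Gisela: Isolde.
Berengar reaches Gisela via Berengar → Isolde → Gisela.
Dorin reaches Gisela via Dorin → Isolde → Gisela.
Elspeth reaches Gisela via Elspeth → Isolde → Gisela.
Likewise Harald reaches Gisela by chaining the stated constraints.
No chain forces Oswin (or any of the others) ahead of Gisela.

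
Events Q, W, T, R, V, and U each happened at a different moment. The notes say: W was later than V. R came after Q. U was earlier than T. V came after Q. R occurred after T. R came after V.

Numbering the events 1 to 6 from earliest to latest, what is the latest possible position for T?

5

T must come before R — 1 event forced after it.
Everything else can be placed before T in some valid order, so T can sit as late as position 6 − 1 = 5.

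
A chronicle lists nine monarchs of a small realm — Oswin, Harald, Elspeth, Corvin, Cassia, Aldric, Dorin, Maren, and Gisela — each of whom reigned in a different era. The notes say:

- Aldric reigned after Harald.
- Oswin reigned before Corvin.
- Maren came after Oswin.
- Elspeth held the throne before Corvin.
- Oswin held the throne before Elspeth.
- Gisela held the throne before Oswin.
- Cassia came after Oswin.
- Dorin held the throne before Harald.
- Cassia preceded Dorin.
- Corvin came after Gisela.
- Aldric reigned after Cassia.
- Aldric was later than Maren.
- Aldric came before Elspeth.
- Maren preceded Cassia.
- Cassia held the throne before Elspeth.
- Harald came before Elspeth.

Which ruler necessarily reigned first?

Gisela has a chain of constraints placing them before every other ruler, so Gisela must be first.

Gisela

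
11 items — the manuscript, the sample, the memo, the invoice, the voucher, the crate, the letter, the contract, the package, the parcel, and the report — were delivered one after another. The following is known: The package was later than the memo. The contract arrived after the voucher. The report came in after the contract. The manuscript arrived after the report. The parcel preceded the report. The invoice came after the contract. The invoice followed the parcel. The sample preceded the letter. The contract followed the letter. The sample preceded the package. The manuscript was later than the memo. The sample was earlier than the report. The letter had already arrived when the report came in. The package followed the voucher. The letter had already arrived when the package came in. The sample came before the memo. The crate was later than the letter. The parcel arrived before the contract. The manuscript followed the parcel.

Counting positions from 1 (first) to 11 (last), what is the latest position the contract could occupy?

The contract must come before the invoice, the manuscript, and the report — 3 items forced after it.
Everything else can be placed before the contract in some valid order, so the contract can sit as late as position 11 − 3 = 8.

8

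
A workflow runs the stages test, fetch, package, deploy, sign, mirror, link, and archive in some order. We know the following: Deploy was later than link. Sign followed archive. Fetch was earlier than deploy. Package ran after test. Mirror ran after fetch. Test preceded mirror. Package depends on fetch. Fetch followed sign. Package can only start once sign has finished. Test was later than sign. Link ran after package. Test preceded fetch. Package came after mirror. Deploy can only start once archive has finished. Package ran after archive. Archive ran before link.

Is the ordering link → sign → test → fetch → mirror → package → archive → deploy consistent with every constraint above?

no

The constraints require archive before package, but in the proposed sequence package appears ahead of archive. That one violation is enough.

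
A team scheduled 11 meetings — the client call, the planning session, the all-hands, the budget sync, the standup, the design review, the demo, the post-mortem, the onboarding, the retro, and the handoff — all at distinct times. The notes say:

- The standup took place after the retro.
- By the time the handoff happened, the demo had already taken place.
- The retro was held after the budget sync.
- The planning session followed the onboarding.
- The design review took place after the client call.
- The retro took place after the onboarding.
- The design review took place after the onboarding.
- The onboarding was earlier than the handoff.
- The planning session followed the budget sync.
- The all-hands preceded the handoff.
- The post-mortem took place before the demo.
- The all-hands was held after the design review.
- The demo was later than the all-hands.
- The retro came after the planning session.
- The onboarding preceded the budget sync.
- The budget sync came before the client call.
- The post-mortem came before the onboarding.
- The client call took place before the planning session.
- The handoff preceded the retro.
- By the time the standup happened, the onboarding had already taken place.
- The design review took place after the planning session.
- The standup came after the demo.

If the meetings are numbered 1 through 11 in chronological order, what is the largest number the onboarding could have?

The onboarding must come before the all-hands, the budget sync, the client call, the demo, the design review, the handoff, the planning session, the retro, and the standup — 9 meetings forced after it.
Everything else can be placed before the onboarding in some valid order, so the onboarding can sit as late as position 11 − 9 = 2.

2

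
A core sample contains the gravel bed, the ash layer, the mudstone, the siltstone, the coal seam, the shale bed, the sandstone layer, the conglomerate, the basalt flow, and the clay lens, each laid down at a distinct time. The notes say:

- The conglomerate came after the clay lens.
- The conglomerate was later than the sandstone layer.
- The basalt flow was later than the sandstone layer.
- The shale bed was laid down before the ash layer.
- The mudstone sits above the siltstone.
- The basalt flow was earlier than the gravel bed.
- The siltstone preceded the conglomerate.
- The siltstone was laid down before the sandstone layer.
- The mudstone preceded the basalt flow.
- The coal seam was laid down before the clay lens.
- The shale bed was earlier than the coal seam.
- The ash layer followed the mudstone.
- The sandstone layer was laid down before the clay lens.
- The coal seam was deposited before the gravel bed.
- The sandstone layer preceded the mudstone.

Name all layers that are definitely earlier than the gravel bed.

Directly stated before the gravel bed: the basalt flow and the coal seam.
The mudstone reaches the gravel bed via the mudstone → the basalt flow → the gravel bed.
The sandstone layer reaches the gravel bed via the sandstone layer → the basalt flow → the gravel bed.
The shale bed reaches the gravel bed via the shale bed → the coal seam → the gravel bed.
Likewise the siltstone reaches the gravel bed by chaining the stated constraints.

the basalt flow, the coal seam, the mudstone, the sandstone layer, the shale bed, the siltstone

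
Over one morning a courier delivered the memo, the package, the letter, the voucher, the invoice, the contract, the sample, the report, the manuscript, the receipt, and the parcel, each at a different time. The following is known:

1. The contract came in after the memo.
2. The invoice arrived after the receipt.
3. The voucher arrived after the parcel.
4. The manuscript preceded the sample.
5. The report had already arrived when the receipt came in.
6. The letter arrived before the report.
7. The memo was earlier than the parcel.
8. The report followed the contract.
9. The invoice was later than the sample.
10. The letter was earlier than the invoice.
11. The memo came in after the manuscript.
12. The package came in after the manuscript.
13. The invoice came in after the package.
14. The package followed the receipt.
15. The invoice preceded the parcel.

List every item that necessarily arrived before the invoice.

Directly stated before the invoice: the letter, the package, the receipt, and the sample.
The contract reaches the invoice via the contract → the report → the receipt → the invoice.
The manuscript reaches the invoice via the manuscript → the package → the invoice.
The memo reaches the invoice via the memo → the contract → the report → the receipt → the invoice.
Likewise the report reaches the invoice by chaining the stated constraints.
No chain forces the voucher (or any of the others) ahead of the invoice.

the contract, the letter, the manuscript, the memo, the package, the receipt, the report, the sample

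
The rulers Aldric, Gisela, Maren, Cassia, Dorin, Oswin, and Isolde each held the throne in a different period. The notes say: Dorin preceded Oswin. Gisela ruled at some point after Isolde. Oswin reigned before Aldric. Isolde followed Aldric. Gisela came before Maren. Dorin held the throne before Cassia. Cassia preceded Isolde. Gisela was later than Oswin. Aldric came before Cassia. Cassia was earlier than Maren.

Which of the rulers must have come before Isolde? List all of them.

Aldric, Cassia, Dorin, Oswin

Directly stated before Isolde: Aldric and Cassia.
Dorin reaches Isolde via Dorin → Cassia → Isolde.
Oswin reaches Isolde via Oswin → Aldric → Isolde.
No chain forces Maren (or any of the others) ahead of Isolde.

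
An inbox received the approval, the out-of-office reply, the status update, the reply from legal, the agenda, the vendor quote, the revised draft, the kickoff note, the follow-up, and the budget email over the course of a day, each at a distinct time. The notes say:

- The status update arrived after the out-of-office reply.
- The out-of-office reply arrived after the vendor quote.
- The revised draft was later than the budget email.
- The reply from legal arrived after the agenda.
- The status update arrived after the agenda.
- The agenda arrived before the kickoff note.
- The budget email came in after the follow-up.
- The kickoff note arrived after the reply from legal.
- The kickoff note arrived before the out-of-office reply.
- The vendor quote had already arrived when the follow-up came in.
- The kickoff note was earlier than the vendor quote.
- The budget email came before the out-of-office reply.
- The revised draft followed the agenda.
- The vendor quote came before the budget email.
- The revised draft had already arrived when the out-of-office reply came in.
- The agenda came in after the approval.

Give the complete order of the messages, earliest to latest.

the approval, the agenda, the reply from legal, the kickoff note, the vendor quote, the follow-up, the budget email, the revised draft, the out-of-office reply, the status update

The constraints fix every adjacent pair, so only one ordering works:
the approval → the agenda → the reply from legal → the kickoff note → the vendor quote → the follow-up → the budget email → the revised draft → the out-of-office reply → the status update.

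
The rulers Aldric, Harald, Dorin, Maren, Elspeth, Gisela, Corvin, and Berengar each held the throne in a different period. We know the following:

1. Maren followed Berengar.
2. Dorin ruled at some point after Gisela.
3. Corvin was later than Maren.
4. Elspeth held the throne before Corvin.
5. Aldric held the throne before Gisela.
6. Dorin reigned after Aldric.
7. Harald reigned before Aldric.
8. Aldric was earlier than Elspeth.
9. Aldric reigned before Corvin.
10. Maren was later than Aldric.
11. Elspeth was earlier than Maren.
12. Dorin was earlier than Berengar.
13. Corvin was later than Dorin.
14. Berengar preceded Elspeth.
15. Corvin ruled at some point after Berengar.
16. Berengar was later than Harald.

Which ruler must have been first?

Harald has a chain of constraints placing them before every other ruler, so Harald must be first.

Harald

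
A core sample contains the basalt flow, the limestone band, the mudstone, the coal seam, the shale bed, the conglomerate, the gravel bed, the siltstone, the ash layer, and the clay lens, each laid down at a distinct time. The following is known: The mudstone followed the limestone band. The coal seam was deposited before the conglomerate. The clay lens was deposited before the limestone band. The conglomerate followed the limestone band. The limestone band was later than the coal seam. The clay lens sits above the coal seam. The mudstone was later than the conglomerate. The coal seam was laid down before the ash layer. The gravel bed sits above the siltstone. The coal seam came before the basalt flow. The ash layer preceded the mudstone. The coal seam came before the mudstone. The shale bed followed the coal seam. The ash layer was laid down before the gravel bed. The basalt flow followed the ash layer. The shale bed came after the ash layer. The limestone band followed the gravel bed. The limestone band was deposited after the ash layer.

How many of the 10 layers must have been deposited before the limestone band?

5

Directly stated before the limestone band: the ash layer, the clay lens, the coal seam, and the gravel bed.
The siltstone reaches the limestone band via the siltstone → the gravel bed → the limestone band.
That's the ash layer, the clay lens, the coal seam, the gravel bed, and the siltstone — 5 in all.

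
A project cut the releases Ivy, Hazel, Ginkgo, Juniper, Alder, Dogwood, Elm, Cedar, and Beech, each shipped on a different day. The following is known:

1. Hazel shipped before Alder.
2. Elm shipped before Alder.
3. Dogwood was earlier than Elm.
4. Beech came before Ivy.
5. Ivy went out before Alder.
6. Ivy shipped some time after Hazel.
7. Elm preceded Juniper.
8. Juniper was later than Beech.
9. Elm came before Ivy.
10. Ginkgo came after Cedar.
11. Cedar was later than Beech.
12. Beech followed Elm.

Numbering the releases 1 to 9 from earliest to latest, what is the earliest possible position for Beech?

Dogwood and Elm must both come before Beech — 2 forced predecessors.
Nothing else is forced ahead of Beech, so its earliest slot is position 2 + 1 = 3.

3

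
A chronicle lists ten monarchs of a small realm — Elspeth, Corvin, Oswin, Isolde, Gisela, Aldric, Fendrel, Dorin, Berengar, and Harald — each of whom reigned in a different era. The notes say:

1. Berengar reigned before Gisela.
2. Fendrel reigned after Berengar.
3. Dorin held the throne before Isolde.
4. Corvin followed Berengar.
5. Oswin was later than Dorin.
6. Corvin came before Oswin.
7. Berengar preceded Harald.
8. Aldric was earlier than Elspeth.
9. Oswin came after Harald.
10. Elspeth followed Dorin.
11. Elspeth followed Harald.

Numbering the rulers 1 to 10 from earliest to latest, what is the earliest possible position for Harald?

Berengar must come before Harald — 1 forced predecessor.
Nothing else is forced ahead of Harald, so their earliest slot is position 1 + 1 = 2.

2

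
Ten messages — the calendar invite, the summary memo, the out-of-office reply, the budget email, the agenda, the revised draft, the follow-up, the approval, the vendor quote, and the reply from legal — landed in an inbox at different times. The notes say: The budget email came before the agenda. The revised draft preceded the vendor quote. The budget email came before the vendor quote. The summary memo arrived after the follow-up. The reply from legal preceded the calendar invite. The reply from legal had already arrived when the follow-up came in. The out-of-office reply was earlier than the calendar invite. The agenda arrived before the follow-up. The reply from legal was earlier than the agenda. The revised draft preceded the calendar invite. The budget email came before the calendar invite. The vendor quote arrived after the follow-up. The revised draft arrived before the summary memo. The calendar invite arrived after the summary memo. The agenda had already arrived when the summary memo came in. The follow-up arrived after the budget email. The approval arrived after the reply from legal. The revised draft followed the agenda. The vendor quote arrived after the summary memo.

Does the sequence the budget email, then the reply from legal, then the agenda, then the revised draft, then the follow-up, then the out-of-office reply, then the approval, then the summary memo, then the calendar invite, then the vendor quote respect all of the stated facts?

yes

Check each stated constraint against the proposed order — e.g. the budget email is ahead of the calendar invite; the budget email is ahead of the vendor quote. Every pair is in the required order; nothing is violated.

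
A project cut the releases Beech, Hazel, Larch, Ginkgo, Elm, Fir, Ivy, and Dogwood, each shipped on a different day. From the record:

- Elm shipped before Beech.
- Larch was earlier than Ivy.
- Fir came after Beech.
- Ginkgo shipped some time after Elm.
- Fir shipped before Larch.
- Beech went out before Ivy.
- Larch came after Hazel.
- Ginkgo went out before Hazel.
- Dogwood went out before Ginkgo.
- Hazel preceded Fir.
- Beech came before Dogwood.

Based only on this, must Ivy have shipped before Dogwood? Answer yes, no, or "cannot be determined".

Tracing the constraints gives Dogwood → Ginkgo → Hazel → Larch → Ivy, so Dogwood must come before Ivy.
That means Ivy cannot be before Dogwood.

no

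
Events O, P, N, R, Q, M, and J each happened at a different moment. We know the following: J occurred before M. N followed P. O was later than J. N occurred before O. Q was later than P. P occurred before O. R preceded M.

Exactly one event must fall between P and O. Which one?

Tracing the constraints gives P → N → O, so N sits after P and before O.
No other event is forced both after P and before O.

N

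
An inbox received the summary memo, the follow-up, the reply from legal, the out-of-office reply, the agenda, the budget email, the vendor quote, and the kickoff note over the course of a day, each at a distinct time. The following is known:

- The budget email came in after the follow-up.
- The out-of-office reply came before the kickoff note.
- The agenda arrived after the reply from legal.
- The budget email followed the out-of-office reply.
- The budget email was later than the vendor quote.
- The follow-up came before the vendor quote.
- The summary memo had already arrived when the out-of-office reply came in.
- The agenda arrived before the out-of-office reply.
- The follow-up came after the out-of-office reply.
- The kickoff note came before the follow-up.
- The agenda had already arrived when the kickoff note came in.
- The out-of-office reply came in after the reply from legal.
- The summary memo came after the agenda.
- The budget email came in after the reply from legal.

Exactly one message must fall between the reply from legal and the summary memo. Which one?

the agenda

Tracing the constraints gives the reply from legal → the agenda → the summary memo, so the agenda sits after the reply from legal and before the summary memo.
No other message is forced both after the reply from legal and before the summary memo.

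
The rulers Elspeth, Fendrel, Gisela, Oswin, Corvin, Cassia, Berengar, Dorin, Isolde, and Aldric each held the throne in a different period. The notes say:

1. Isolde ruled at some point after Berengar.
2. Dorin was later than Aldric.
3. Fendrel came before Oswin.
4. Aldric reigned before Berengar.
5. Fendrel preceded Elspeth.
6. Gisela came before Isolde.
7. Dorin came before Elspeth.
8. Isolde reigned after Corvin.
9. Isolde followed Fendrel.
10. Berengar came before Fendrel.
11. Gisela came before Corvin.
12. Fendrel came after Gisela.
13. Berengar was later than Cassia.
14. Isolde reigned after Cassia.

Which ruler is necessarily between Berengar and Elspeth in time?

Fendrel

Tracing the constraints gives Berengar → Fendrel → Elspeth, so Fendrel sits after Berengar and before Elspeth.
No other ruler is forced both after Berengar and before Elspeth.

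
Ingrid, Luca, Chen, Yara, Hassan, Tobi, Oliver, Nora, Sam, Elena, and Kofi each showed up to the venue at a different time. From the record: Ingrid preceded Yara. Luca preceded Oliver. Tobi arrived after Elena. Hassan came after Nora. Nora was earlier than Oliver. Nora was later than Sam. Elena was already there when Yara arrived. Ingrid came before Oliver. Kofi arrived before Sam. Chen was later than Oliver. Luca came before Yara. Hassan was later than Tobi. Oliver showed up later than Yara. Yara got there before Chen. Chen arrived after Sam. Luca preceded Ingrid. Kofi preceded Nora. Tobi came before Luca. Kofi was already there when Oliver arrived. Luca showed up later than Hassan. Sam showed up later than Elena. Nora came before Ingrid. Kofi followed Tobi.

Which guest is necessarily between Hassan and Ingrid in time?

Tracing the constraints gives Hassan → Luca → Ingrid, so Luca sits after Hassan and before Ingrid.
No other guest is forced both after Hassan and before Ingrid.

Luca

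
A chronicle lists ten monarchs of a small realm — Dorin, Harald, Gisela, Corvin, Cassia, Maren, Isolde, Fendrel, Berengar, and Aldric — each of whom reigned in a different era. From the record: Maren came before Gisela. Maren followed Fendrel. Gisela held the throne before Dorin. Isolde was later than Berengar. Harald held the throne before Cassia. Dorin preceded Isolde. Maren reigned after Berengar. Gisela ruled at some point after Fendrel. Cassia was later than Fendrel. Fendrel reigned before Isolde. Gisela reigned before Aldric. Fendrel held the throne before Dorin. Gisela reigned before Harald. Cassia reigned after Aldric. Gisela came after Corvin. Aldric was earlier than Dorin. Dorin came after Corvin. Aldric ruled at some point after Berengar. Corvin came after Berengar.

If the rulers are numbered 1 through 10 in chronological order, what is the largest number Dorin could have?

9

Dorin must come before Isolde — 1 ruler forced after them.
Everything else can be placed before Dorin in some valid order, so Dorin can sit as late as position 10 − 1 = 9.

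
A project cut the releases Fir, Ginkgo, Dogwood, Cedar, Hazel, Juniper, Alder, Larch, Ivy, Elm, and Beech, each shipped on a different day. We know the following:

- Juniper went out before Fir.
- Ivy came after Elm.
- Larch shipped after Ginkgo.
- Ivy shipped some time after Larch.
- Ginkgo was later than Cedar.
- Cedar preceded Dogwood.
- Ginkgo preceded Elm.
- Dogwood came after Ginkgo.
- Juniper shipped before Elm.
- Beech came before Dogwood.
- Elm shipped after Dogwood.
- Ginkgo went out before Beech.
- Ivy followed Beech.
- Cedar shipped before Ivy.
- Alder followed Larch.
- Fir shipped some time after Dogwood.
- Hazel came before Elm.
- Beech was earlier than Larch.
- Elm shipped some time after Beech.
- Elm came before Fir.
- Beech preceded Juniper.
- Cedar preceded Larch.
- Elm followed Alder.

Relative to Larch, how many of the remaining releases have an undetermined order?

Forced before Larch: Beech, Cedar, and Ginkgo; forced after Larch: Alder, Elm, Fir, and Ivy.
That leaves Dogwood, Hazel, and Juniper with no forced order relative to Larch — 3.

3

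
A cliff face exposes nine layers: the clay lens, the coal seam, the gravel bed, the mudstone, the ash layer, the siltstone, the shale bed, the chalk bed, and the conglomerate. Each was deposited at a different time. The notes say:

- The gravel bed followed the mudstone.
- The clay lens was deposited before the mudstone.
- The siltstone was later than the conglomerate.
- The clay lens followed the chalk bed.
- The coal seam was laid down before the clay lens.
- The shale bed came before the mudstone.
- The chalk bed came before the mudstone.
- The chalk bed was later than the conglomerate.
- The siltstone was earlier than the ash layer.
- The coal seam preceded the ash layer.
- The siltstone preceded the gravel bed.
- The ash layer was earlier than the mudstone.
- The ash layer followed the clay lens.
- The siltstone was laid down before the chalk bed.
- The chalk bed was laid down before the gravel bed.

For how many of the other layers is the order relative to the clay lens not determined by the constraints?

1

Forced before the clay lens: the chalk bed, the coal seam, the conglomerate, and the siltstone; forced after the clay lens: the ash layer, the gravel bed, and the mudstone.
That leaves the shale bed with no forced order relative to the clay lens — 1.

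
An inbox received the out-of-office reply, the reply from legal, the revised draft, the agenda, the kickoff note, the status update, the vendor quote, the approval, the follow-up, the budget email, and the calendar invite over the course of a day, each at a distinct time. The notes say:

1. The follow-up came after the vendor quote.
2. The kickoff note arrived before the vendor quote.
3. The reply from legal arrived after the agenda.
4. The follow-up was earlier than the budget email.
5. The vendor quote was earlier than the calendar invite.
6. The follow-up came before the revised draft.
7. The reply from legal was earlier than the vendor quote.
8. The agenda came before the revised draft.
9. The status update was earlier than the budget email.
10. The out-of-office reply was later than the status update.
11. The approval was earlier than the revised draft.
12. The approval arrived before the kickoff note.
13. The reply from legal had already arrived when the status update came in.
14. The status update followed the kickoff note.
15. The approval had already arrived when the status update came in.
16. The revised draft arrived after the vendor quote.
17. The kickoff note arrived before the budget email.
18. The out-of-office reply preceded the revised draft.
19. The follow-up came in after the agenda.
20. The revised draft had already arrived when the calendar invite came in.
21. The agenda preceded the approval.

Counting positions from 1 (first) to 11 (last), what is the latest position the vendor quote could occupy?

The vendor quote must come before the budget email, the calendar invite, the follow-up, and the revised draft — 4 messages forced after it.
Everything else can be placed before the vendor quote in some valid order, so the vendor quote can sit as late as position 11 − 4 = 7.

7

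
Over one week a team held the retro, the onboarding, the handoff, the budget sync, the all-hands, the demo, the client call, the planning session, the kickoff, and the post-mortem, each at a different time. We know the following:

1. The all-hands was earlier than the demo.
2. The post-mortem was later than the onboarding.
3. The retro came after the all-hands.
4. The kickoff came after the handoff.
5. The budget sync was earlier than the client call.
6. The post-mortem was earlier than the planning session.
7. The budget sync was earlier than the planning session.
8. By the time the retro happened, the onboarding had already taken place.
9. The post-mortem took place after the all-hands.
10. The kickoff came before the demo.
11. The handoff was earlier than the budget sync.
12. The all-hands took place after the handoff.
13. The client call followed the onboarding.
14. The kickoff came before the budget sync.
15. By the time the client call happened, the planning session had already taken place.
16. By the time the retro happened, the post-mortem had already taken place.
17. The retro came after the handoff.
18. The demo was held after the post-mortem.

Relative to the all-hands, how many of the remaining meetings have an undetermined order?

Forced before the all-hands: the handoff; forced after the all-hands: the client call, the demo, the planning session, the post-mortem, and the retro.
That leaves the budget sync, the kickoff, and the onboarding with no forced order relative to the all-hands — 3.

3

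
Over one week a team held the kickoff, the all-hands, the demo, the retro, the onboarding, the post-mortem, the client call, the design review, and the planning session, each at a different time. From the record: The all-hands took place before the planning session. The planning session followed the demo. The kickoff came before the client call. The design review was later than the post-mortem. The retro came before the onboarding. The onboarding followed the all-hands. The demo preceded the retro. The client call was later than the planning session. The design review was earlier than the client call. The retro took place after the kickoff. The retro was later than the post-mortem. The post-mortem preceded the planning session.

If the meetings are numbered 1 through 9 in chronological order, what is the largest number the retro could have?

The retro must come before the onboarding — 1 meeting forced after it.
Everything else can be placed before the retro in some valid order, so the retro can sit as late as position 9 − 1 = 8.

8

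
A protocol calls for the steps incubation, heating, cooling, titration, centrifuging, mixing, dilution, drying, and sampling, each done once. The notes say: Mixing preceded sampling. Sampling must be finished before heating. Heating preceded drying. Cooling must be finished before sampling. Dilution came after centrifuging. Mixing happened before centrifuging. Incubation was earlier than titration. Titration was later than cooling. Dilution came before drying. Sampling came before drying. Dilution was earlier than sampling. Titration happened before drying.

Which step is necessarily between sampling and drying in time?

heating

Tracing the constraints gives sampling → heating → drying, so heating sits after sampling and before drying.
No other step is forced both after sampling and before drying.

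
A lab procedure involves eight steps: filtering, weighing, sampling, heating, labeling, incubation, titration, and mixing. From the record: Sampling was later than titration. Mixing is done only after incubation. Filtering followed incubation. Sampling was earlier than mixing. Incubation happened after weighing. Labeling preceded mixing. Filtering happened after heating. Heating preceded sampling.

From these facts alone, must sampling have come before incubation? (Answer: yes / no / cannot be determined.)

No chain of stated constraints runs from sampling to incubation, and none runs from incubation to sampling either.
So the relative order of sampling and incubation is not fixed by the given facts.

cannot be determined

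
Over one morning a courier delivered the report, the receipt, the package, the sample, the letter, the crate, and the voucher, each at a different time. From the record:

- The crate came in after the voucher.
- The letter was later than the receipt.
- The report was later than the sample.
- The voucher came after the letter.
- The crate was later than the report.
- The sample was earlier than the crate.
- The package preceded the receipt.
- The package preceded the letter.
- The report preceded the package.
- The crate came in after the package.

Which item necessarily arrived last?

Every other item has a chain of constraints placing it before the crate, so the crate is last.

the crate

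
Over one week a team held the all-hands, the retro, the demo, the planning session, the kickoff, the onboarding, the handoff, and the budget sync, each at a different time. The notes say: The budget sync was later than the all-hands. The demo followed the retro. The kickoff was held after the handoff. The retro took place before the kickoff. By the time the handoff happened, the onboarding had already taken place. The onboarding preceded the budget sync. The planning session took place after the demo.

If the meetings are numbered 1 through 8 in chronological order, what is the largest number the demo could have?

7

The demo must come before the planning session — 1 meeting forced after it.
Everything else can be placed before the demo in some valid order, so the demo can sit as late as position 8 − 1 = 7.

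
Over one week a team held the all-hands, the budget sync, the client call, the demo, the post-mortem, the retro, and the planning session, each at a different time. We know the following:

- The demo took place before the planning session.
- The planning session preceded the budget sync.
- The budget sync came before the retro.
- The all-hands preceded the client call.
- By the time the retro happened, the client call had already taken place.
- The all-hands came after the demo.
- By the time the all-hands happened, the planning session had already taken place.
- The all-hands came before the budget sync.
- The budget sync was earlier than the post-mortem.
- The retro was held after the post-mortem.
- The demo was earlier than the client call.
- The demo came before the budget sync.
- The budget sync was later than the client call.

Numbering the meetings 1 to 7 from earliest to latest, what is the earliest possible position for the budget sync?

The all-hands, the client call, the demo, and the planning session must all come before the budget sync — 4 forced predecessors.
Nothing else is forced ahead of the budget sync, so its earliest slot is position 4 + 1 = 5.

5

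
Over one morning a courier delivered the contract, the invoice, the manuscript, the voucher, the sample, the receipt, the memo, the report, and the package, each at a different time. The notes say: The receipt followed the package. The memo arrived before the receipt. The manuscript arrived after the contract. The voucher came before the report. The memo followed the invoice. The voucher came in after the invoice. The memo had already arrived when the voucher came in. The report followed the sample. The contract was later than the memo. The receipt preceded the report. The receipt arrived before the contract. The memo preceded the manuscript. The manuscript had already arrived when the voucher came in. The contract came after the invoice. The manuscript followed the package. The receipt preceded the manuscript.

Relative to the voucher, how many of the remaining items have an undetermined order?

1

Forced before the voucher: the contract, the invoice, the manuscript, the memo, the package, and the receipt; forced after the voucher: the report.
That leaves the sample with no forced order relative to the voucher — 1.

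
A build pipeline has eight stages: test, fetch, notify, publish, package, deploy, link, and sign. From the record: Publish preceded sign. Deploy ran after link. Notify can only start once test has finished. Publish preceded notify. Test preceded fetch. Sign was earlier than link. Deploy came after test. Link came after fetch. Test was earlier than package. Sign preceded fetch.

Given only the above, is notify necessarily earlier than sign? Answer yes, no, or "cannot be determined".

No chain of stated constraints runs from notify to sign, and none runs from sign to notify either.
So the relative order of notify and sign is not fixed by the given facts.

cannot be determined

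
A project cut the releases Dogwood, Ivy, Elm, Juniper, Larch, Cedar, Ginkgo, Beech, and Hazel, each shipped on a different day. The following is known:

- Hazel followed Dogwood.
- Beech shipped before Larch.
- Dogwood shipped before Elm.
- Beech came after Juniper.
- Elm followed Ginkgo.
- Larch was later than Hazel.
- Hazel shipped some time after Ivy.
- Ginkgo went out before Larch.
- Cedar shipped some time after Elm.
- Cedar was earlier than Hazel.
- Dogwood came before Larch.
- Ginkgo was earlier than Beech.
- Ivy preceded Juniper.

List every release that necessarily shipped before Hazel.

Directly stated before Hazel: Cedar, Dogwood, and Ivy.
Elm reaches Hazel via Elm → Cedar → Hazel.
Ginkgo reaches Hazel via Ginkgo → Elm → Cedar → Hazel.
No chain forces Larch (or any of the others) ahead of Hazel.

Cedar, Dogwood, Elm, Ginkgo, Ivy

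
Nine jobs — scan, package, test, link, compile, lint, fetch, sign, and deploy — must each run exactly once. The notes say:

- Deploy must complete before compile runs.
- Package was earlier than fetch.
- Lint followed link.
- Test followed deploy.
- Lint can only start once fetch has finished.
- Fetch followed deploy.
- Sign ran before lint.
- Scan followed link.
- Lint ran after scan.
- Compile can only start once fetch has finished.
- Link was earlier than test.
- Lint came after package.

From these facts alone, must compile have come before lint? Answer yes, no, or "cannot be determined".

No chain of stated constraints runs from compile to lint, and none runs from lint to compile either.
So the relative order of compile and lint is not fixed by the given facts.

cannot be determined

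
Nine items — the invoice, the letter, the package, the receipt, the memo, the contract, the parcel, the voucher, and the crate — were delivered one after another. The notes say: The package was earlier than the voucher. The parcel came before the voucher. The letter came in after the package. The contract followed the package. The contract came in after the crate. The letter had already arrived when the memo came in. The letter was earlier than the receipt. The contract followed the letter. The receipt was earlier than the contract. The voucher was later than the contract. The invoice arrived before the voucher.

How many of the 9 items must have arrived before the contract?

4

Directly stated before the contract: the crate, the letter, the package, and the receipt.
No chain forces the parcel (or any of the others) ahead of the contract.
That's the crate, the letter, the package, and the receipt — 4 in all.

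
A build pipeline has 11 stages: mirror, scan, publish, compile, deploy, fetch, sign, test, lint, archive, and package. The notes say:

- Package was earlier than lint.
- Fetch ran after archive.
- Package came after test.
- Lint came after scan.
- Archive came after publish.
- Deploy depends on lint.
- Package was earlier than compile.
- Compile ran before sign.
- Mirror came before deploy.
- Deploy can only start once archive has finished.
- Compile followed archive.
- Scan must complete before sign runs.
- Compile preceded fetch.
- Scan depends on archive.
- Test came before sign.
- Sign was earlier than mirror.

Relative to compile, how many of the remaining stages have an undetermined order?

2

Forced before compile: archive, package, publish, and test; forced after compile: deploy, fetch, mirror, and sign.
That leaves lint and scan with no forced order relative to compile — 2.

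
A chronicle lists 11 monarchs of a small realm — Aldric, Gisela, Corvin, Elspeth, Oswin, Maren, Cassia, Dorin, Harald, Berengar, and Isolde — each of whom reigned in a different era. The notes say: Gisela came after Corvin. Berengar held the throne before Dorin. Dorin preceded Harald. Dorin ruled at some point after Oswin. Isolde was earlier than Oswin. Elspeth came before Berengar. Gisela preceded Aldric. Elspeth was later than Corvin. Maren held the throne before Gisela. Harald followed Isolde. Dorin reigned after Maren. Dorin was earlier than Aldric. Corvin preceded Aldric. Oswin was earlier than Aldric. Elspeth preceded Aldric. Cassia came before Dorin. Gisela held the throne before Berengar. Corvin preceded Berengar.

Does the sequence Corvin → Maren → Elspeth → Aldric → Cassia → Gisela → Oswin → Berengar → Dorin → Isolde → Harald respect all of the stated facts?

no

The constraints require Oswin before Aldric, but in the proposed sequence Aldric appears ahead of Oswin. That one violation is enough.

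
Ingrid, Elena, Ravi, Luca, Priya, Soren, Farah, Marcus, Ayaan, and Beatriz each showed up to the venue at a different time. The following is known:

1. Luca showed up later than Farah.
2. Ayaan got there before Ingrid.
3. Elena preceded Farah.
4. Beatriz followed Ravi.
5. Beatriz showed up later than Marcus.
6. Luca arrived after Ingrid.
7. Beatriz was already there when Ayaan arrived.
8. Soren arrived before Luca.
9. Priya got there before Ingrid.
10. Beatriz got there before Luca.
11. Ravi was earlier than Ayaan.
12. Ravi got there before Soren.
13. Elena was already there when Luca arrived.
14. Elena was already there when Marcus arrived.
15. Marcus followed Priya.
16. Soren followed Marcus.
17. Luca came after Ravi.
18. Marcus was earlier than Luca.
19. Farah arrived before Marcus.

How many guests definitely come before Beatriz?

Directly stated before Beatriz: Marcus and Ravi.
Elena reaches Beatriz via Elena → Marcus → Beatriz.
Farah reaches Beatriz via Farah → Marcus → Beatriz.
Priya reaches Beatriz via Priya → Marcus → Beatriz.
That's Elena, Farah, Marcus, Priya, and Ravi — 5 in all.

5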